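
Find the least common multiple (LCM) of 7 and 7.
7

First find GCD(7, 7) using the Euclidean algorithm:
7 = 1 × 7 + 0
GCD(7, 7) = 7

LCM formula: LCM(a, b) = (a × b) / GCD(a, b)
LCM(7, 7) = (7 × 7) / 7
LCM(7, 7) = 49 / 7
LCM(7, 7) = 7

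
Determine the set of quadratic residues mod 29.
QRs mod 29: {1, 4, 5, 6, 7, 9, 13, 16, 20, 22, 23, 24, 25, 28}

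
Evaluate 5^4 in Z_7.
4 = 4 (binary 100). Repeated squaring mod 7: 5^1 ≡ 5; 5^2 ≡ 5² = 25 ≡ 4; 5^4 ≡ 4² = 16 ≡ 2. So 5^4 ≡ 2 (mod 7).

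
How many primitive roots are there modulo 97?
Number of primitive roots mod 97 = φ(96) = 32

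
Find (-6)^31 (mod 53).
Using repeated squaring. (-6) ≡ 47 (mod 53). 31 = 16 + 8 + 4 + 2 + 1 (binary 11111). Repeated squaring mod 53: 47^1 ≡ 47; 47^2 ≡ 47² = 2209 ≡ 36; 47^4 ≡ 36² = 1296 ≡ 24; 47^8 ≡ 24² = 576 ≡ 46; 47^16 ≡ 46² = 2116 ≡ 49. Multiply: (-6)^31 ≡ 47^16 × 47^8 × 47^4 × 47^2 × 47^1 ≡ 49 × 46 × 24 × 36 × 47 (mod 53): 49 × 46 = 2254 ≡ 28; 28 × 24 = 672 ≡ 36; 36 × 36 = 1296 ≡ 24; 24 × 47 = 1128 ≡ 15. So (-6)^31 ≡ 15 (mod 53).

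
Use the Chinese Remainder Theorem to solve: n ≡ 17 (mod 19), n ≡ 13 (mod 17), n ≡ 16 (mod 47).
10638

Using the Chinese Remainder Theorem:
M = product of moduli = 15181
For equation 1: M_1 = 799, 799 ≡ 1 (mod 19), inverse of 799 mod 19 is 1 (check: 1 × 1 = 1 ≡ 1 (mod 19))
For equation 2: M_2 = 893, 893 ≡ 9 (mod 17), inverse of 893 mod 17 is 2 (check: 9 × 2 = 18 ≡ 1 (mod 17))
For equation 3: M_3 = 323, 323 ≡ 41 (mod 47), inverse of 323 mod 47 is 39 (check: 41 × 39 = 1599 ≡ 1 (mod 47))
Combine: n ≡ Σ r_i×M_i×(M_i⁻¹ mod m_i) = 17×799×1 + 13×893×2 + 16×323×39 = 13583 + 23218 + 201552 = 238353
238353 mod 15181 = 10638
n ≡ 10638 (mod 15181)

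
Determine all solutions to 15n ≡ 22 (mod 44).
22

Since gcd(15, 44) = 1 divides 22, a solution exists.
Multiply both sides by the inverse of 15 mod 44:
  15^(-1) mod 44 = 3
  x ≡ 3 × 22 ≡ 66 ≡ 22 (mod 44)
Verification: 15 × 22 = 330 = 7 × 44 + 22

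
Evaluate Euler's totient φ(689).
624

Prime factorization: 689 = 13 × 53
Using the formula φ(n) = n × Π(1 - 1/p) for each prime factor p:
φ(689) = 689 × (1 - 1/13) × (1 - 1/53)
φ(689) = 624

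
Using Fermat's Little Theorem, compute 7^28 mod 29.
By Fermat's Little Theorem, 7^{28} ≡ 1 (mod 29) since 29 is prime and gcd(7, 29) = 1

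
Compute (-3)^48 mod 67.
Using repeated squaring. (-3) ≡ 64 (mod 67). 48 = 32 + 16 (binary 110000). Repeated squaring mod 67: 64^1 ≡ 64; 64^2 ≡ 64² = 4096 ≡ 9; 64^4 ≡ 9² = 81 ≡ 14; 64^8 ≡ 14² = 196 ≡ 62; 64^16 ≡ 62² = 3844 ≡ 25; 64^32 ≡ 25² = 625 ≡ 22. Multiply: (-3)^48 ≡ 64^32 × 64^16 ≡ 22 × 25 (mod 67): 22 × 25 = 550 ≡ 14. So (-3)^48 ≡ 14 (mod 67).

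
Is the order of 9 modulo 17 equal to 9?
No, the actual order is 8, not 9.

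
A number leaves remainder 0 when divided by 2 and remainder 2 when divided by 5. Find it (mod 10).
M = 2 × 5 = 10. M₁ = 5, y₁ ≡ 1 (mod 2). M₂ = 2, y₂ ≡ 3 (mod 5). y = 0×5×1 + 2×2×3 ≡ 2 (mod 10)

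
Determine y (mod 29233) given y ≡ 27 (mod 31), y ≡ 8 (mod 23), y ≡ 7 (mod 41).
26780

Using the Chinese Remainder Theorem:
M = product of moduli = 29233
For equation 1: M_1 = 943, 943 ≡ 13 (mod 31), inverse of 943 mod 31 is 12 (check: 13 × 12 = 156 ≡ 1 (mod 31))
For equation 2: M_2 = 1271, 1271 ≡ 6 (mod 23), inverse of 1271 mod 23 is 4 (check: 6 × 4 = 24 ≡ 1 (mod 23))
For equation 3: M_3 = 713, 713 ≡ 16 (mod 41), inverse of 713 mod 41 is 18 (check: 16 × 18 = 288 ≡ 1 (mod 41))
Combine: y ≡ Σ r_i×M_i×(M_i⁻¹ mod m_i) = 27×943×12 + 8×1271×4 + 7×713×18 = 305532 + 40672 + 89838 = 436042
436042 mod 29233 = 26780
y ≡ 26780 (mod 29233)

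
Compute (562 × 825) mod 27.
6

(562 × 825) = 463650
463650 mod 27 = 6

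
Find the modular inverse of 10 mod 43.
10^(-1) ≡ 13 (mod 43). Verification: 10 × 13 = 130 ≡ 1 (mod 43)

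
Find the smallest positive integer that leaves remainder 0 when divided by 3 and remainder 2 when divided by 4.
M = 3 × 4 = 12. M₁ = 4, y₁ ≡ 1 (mod 3). M₂ = 3, y₂ ≡ 3 (mod 4). n = 0×4×1 + 2×3×3 ≡ 6 (mod 12). The smallest positive such number is 6.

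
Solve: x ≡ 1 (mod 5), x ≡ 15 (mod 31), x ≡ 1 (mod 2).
M = 5 × 31 × 2 = 310. M₁ = 62, y₁ ≡ 3 (mod 5). M₂ = 10, y₂ ≡ 28 (mod 31). M₃ = 155, y₃ ≡ 1 (mod 2). x = 1×62×3 + 15×10×28 + 1×155×1 ≡ 201 (mod 310)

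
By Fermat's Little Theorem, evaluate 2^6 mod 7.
By Fermat's Little Theorem, 2^{6} ≡ 1 (mod 7) since 7 is prime and gcd(2, 7) = 1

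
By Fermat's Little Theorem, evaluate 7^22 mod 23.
By Fermat's Little Theorem, 7^{22} ≡ 1 (mod 23) since 23 is prime and gcd(7, 23) = 1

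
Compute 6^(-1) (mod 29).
6^(-1) ≡ 5 (mod 29). Verification: 6 × 5 = 30 ≡ 1 (mod 29)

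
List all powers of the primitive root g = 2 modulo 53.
g^1, g^2, ..., g^{52} mod 53: {2, 4, 8, 16, 32, 11, 22, 44, 35, 17, 34, 15, 30, 7, 14, 28, 3, 6, 12, 24, 48, 43, 33, 13, 26, 52, 51, 49, 45, 37, 21, 42, 31, 9, 18, 36, 19, 38, 23, 46, 39, 25, 50, 47, 41, 29, 5, 10, 20, 40, 27, 1}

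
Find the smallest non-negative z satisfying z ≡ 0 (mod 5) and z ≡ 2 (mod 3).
M = 5 × 3 = 15. M₁ = 3, y₁ ≡ 2 (mod 5). M₂ = 5, y₂ ≡ 2 (mod 3). z = 0×3×2 + 2×5×2 ≡ 5 (mod 15)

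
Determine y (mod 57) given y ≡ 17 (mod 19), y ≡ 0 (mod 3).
36

Using the Chinese Remainder Theorem:
M = product of moduli = 57
For equation 1: M_1 = 3, 3 ≡ 3 (mod 19), inverse of 3 mod 19 is 13 (check: 3 × 13 = 39 ≡ 1 (mod 19))
For equation 2: M_2 = 19, 19 ≡ 1 (mod 3), inverse of 19 mod 3 is 1 (check: 1 × 1 = 1 ≡ 1 (mod 3))
Combine: y ≡ Σ r_i×M_i×(M_i⁻¹ mod m_i) = 17×3×13 + 0×19×1 = 663 + 0 = 663
663 mod 57 = 36
y ≡ 36 (mod 57)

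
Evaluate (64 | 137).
(64/137) = 64^{68} mod 137 = 1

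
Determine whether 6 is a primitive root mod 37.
p - 1 = 36 has prime divisors 2, 3. Check 6^(36/q) mod 37 for each: 6^(36/2) = 6^18 ≡ 36, 6^(36/3) = 6^12 ≡ 1 (mod 37). Since 6^12 ≡ 1 (mod 37), the order of 6 divides 12 (in fact the order is 4) ≠ 36, so it is not a primitive root.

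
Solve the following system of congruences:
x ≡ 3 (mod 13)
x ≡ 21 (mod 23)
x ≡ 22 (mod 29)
5242

Using the Chinese Remainder Theorem:
M = product of moduli = 8671
For equation 1: M_1 = 667, 667 ≡ 4 (mod 13), inverse of 667 mod 13 is 10 (check: 4 × 10 = 40 ≡ 1 (mod 13))
For equation 2: M_2 = 377, 377 ≡ 9 (mod 23), inverse of 377 mod 23 is 18 (check: 9 × 18 = 162 ≡ 1 (mod 23))
For equation 3: M_3 = 299, 299 ≡ 9 (mod 29), inverse of 299 mod 29 is 13 (check: 9 × 13 = 117 ≡ 1 (mod 29))
Combine: x ≡ Σ r_i×M_i×(M_i⁻¹ mod m_i) = 3×667×10 + 21×377×18 + 22×299×13 = 20010 + 142506 + 85514 = 248030
248030 mod 8671 = 5242
x ≡ 5242 (mod 8671)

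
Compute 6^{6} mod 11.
5

Using successive squaring:
Binary expansion of 6: 110
Powers of 6 mod 11 (each is the square of the previous):
  6^1 ≡ 6 (mod 11)
  6^2 ≡ 6² = 36 ≡ 3 (mod 11)
  6^4 ≡ 3² = 9 ≡ 9 (mod 11)
6 = 4 + 2, so 6^6 = 6^4 × 6^2 ≡ 9 × 3 (mod 11)
Multiplying step by step:
  9 × 3 = 27 ≡ 5 (mod 11)
Result: 6^6 ≡ 5 (mod 11)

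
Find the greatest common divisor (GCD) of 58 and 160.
2

Using the Euclidean algorithm:
58 = 0 × 160 + 58
160 = 2 × 58 + 44
58 = 1 × 44 + 14
44 = 3 × 14 + 2
14 = 7 × 2 + 0

GCD(58, 160) = 2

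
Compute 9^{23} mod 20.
9

Using successive squaring:
Binary expansion of 23: 10111
Powers of 9 mod 20 (each is the square of the previous):
  9^1 ≡ 9 (mod 20)
  9^2 ≡ 9² = 81 ≡ 1 (mod 20)
  9^4 ≡ 1² = 1 ≡ 1 (mod 20)
  9^8 ≡ 1² = 1 ≡ 1 (mod 20)
  9^16 ≡ 1² = 1 ≡ 1 (mod 20)
23 = 16 + 4 + 2 + 1, so 9^23 = 9^16 × 9^4 × 9^2 × 9^1 ≡ 1 × 1 × 1 × 9 (mod 20)
Multiplying step by step:
  1 × 1 = 1 ≡ 1 (mod 20)
  1 × 1 = 1 ≡ 1 (mod 20)
  1 × 9 = 9 ≡ 9 (mod 20)
Result: 9^23 ≡ 9 (mod 20)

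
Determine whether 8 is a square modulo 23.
By Euler's criterion: 8^{11} ≡ 1 (mod 23). Since this equals 1, 8 is a QR.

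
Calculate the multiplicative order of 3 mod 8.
Powers of 3 mod 8: 3^1≡3, 3^2≡1. Order = 2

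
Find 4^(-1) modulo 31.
8

Using Extended Euclidean Algorithm:
gcd(4, 31) = 1
Bezout coefficients: 4 × 8 + 31 × -1 = 1
So 4 × 8 ≡ 1 (mod 31)
The inverse is 8 mod 31 = 8
Verification: 4 × 8 = 32 = 1 × 31 + 1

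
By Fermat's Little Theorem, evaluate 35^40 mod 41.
By Fermat's Little Theorem, 35^{40} ≡ 1 (mod 41) since 41 is prime and gcd(35, 41) = 1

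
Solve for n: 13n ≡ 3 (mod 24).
15

Since gcd(13, 24) = 1 divides 3, a solution exists.
Multiply both sides by the inverse of 13 mod 24:
  13^(-1) mod 24 = 13
  x ≡ 13 × 3 ≡ 39 ≡ 15 (mod 24)
Verification: 13 × 15 = 195 = 8 × 24 + 3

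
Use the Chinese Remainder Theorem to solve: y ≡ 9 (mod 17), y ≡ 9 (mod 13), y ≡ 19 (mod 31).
3987

Using the Chinese Remainder Theorem:
M = product of moduli = 6851
For equation 1: M_1 = 403, 403 ≡ 12 (mod 17), inverse of 403 mod 17 is 10 (check: 12 × 10 = 120 ≡ 1 (mod 17))
For equation 2: M_2 = 527, 527 ≡ 7 (mod 13), inverse of 527 mod 13 is 2 (check: 7 × 2 = 14 ≡ 1 (mod 13))
For equation 3: M_3 = 221, 221 ≡ 4 (mod 31), inverse of 221 mod 31 is 8 (check: 4 × 8 = 32 ≡ 1 (mod 31))
Combine: y ≡ Σ r_i×M_i×(M_i⁻¹ mod m_i) = 9×403×10 + 9×527×2 + 19×221×8 = 36270 + 9486 + 33592 = 79348
79348 mod 6851 = 3987
y ≡ 3987 (mod 6851)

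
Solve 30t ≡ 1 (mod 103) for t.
79

Using Extended Euclidean Algorithm:
gcd(30, 103) = 1
Bezout coefficients: 30 × -24 + 103 × 7 = 1
So 30 × -24 ≡ 1 (mod 103)
The inverse is -24 mod 103 = 79
Verification: 30 × 79 = 2370 = 23 × 103 + 1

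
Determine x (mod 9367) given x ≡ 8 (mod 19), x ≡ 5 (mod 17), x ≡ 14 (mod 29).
6278

Using the Chinese Remainder Theorem:
M = product of moduli = 9367
For equation 1: M_1 = 493, 493 ≡ 18 (mod 19), inverse of 493 mod 19 is 18 (check: 18 × 18 = 324 ≡ 1 (mod 19))
For equation 2: M_2 = 551, 551 ≡ 7 (mod 17), inverse of 551 mod 17 is 5 (check: 7 × 5 = 35 ≡ 1 (mod 17))
For equation 3: M_3 = 323, 323 ≡ 4 (mod 29), inverse of 323 mod 29 is 22 (check: 4 × 22 = 88 ≡ 1 (mod 29))
Combine: x ≡ Σ r_i×M_i×(M_i⁻¹ mod m_i) = 8×493×18 + 5×551×5 + 14×323×22 = 70992 + 13775 + 99484 = 184251
184251 mod 9367 = 6278
x ≡ 6278 (mod 9367)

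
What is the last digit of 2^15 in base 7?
Using Fermat: 2^{6} ≡ 1 (mod 7). 15 ≡ 3 (mod 6). So 2^{15} ≡ 2^{3} ≡ 1 (mod 7)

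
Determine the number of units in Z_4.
2

Prime factorization: 4 = 2^2
Using the formula φ(n) = n × Π(1 - 1/p) for each prime factor p:
φ(4) = 4 × (1 - 1/2)
φ(4) = 2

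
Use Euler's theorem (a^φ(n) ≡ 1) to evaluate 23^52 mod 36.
By Euler: 23^{12} ≡ 1 (mod 36) since gcd(23, 36) = 1. 52 = 4×12 + 4. So 23^{52} ≡ 23^{4} ≡ 13 (mod 36)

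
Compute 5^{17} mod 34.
5

Using successive squaring:
Binary expansion of 17: 10001
Powers of 5 mod 34 (each is the square of the previous):
  5^1 ≡ 5 (mod 34)
  5^2 ≡ 5² = 25 ≡ 25 (mod 34)
  5^4 ≡ 25² = 625 ≡ 13 (mod 34)
  5^8 ≡ 13² = 169 ≡ 33 (mod 34)
  5^16 ≡ 33² = 1089 ≡ 1 (mod 34)
17 = 16 + 1, so 5^17 = 5^16 × 5^1 ≡ 1 × 5 (mod 34)
Multiplying step by step:
  1 × 5 = 5 ≡ 5 (mod 34)
Result: 5^17 ≡ 5 (mod 34)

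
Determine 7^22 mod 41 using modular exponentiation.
Using repeated squaring. 22 = 16 + 4 + 2 (binary 10110). Repeated squaring mod 41: 7^1 ≡ 7; 7^2 ≡ 7² = 49 ≡ 8; 7^4 ≡ 8² = 64 ≡ 23; 7^8 ≡ 23² = 529 ≡ 37; 7^16 ≡ 37² = 1369 ≡ 16. Multiply: 7^22 = 7^16 × 7^4 × 7^2 ≡ 16 × 23 × 8 (mod 41): 16 × 23 = 368 ≡ 40; 40 × 8 = 320 ≡ 33. So 7^22 ≡ 33 (mod 41).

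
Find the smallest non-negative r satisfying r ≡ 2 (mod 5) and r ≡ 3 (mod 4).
M = 5 × 4 = 20. M₁ = 4, y₁ ≡ 4 (mod 5). M₂ = 5, y₂ ≡ 1 (mod 4). r = 2×4×4 + 3×5×1 ≡ 7 (mod 20)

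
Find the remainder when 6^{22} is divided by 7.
By Fermat: 6^{6} ≡ 1 (mod 7). 22 = 3×6 + 4. So 6^{22} ≡ 6^{4} ≡ 1 (mod 7)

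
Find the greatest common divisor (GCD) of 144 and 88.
8

Using the Euclidean algorithm:
144 = 1 × 88 + 56
88 = 1 × 56 + 32
56 = 1 × 32 + 24
32 = 1 × 24 + 8
24 = 3 × 8 + 0

GCD(144, 88) = 8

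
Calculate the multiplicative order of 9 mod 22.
Powers of 9 mod 22: 9^1≡9, 9^2≡15, 9^3≡3, 9^4≡5, 9^5≡1. Order = 5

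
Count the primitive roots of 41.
16

The number of primitive roots modulo p is φ(p-1) = φ(40)
φ(40) = 16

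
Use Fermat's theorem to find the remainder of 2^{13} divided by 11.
8

By Fermat's Little Theorem, a^(p-1) ≡ 1 (mod p) for prime p and gcd(a, p) = 1
Here p = 11, so 2^10 ≡ 1 (mod 11)
We can reduce the exponent: 13 mod 10 = 3
So 2^13 ≡ 2^3 (mod 11)
Computing: 2^3 mod 11 = 8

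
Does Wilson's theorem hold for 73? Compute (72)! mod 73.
(72)! mod 73 = 72. Since this equals -1 (mod 73), Wilson confirms 73 is prime.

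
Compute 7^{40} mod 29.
16

Using successive squaring:
Binary expansion of 40: 101000
Powers of 7 mod 29 (each is the square of the previous):
  7^1 ≡ 7 (mod 29)
  7^2 ≡ 7² = 49 ≡ 20 (mod 29)
  7^4 ≡ 20² = 400 ≡ 23 (mod 29)
  7^8 ≡ 23² = 529 ≡ 7 (mod 29)
  7^16 ≡ 7² = 49 ≡ 20 (mod 29)
  7^32 ≡ 20² = 400 ≡ 23 (mod 29)
40 = 32 + 8, so 7^40 = 7^32 × 7^8 ≡ 23 × 7 (mod 29)
Multiplying step by step:
  23 × 7 = 161 ≡ 16 (mod 29)
Result: 7^40 ≡ 16 (mod 29)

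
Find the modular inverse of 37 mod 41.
37^(-1) ≡ 10 (mod 41). Verification: 37 × 10 = 370 ≡ 1 (mod 41)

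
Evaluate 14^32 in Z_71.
Using repeated squaring. 32 = 32 (binary 100000). Repeated squaring mod 71: 14^1 ≡ 14; 14^2 ≡ 14² = 196 ≡ 54; 14^4 ≡ 54² = 2916 ≡ 5; 14^8 ≡ 5² = 25 ≡ 25; 14^16 ≡ 25² = 625 ≡ 57; 14^32 ≡ 57² = 3249 ≡ 54. So 14^32 ≡ 54 (mod 71).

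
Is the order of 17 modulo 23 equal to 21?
No, the actual order is 22, not 21.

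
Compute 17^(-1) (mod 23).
17^(-1) ≡ 19 (mod 23). Verification: 17 × 19 = 323 ≡ 1 (mod 23)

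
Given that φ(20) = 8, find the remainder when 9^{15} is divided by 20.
By Euler: 9^{8} ≡ 1 (mod 20) since gcd(9, 20) = 1. 15 = 1×8 + 7. So 9^{15} ≡ 9^{7} ≡ 9 (mod 20)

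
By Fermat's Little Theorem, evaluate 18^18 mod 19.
By Fermat's Little Theorem, 18^{18} ≡ 1 (mod 19) since 19 is prime and gcd(18, 19) = 1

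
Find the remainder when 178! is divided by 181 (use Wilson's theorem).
(180)! = (178)! × (179) × (180) ≡ -1 (mod 181). So (178)! ≡ -1 × [(180)(179)]^(-1) ≡ 90 (mod 181)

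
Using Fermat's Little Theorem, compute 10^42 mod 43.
By Fermat's Little Theorem, 10^{42} ≡ 1 (mod 43) since 43 is prime and gcd(10, 43) = 1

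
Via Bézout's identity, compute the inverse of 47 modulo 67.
Extended GCD: 47(10) + 67(-7) = 1. So 47^(-1) ≡ 10 ≡ 10 (mod 67). Verify: 47 × 10 = 470 ≡ 1 (mod 67)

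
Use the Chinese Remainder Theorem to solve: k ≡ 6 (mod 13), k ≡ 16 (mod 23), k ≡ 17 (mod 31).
7767

Using the Chinese Remainder Theorem:
M = product of moduli = 9269
For equation 1: M_1 = 713, 713 ≡ 11 (mod 13), inverse of 713 mod 13 is 6 (check: 11 × 6 = 66 ≡ 1 (mod 13))
For equation 2: M_2 = 403, 403 ≡ 12 (mod 23), inverse of 403 mod 23 is 2 (check: 12 × 2 = 24 ≡ 1 (mod 23))
For equation 3: M_3 = 299, 299 ≡ 20 (mod 31), inverse of 299 mod 31 is 14 (check: 20 × 14 = 280 ≡ 1 (mod 31))
Combine: k ≡ Σ r_i×M_i×(M_i⁻¹ mod m_i) = 6×713×6 + 16×403×2 + 17×299×14 = 25668 + 12896 + 71162 = 109726
109726 mod 9269 = 7767
k ≡ 7767 (mod 9269)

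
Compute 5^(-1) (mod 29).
5^(-1) ≡ 6 (mod 29). Verification: 5 × 6 = 30 ≡ 1 (mod 29)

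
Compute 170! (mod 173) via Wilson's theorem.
(172)! = (170)! × (171) × (172) ≡ -1 (mod 173). So (170)! ≡ -1 × [(172)(171)]^(-1) ≡ 86 (mod 173)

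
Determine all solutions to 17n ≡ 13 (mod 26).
13

Since gcd(17, 26) = 1 divides 13, a solution exists.
Multiply both sides by the inverse of 17 mod 26:
  17^(-1) mod 26 = 23
  x ≡ 23 × 13 ≡ 299 ≡ 13 (mod 26)
Verification: 17 × 13 = 221 = 8 × 26 + 13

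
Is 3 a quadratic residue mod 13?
By Euler's criterion: 3^{6} ≡ 1 (mod 13). Since this equals 1, 3 is a QR.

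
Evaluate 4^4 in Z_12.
4 = 4 (binary 100). Repeated squaring mod 12: 4^1 ≡ 4; 4^2 ≡ 4² = 16 ≡ 4; 4^4 ≡ 4² = 16 ≡ 4. So 4^4 ≡ 4 (mod 12).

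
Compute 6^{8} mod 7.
1

Using successive squaring:
Binary expansion of 8: 1000
Powers of 6 mod 7 (each is the square of the previous):
  6^1 ≡ 6 (mod 7)
  6^2 ≡ 6² = 36 ≡ 1 (mod 7)
  6^4 ≡ 1² = 1 ≡ 1 (mod 7)
  6^8 ≡ 1² = 1 ≡ 1 (mod 7)
8 is a power of 2, so 6^8 is the last square: ≡ 1 (mod 7)
Result: 6^8 ≡ 1 (mod 7)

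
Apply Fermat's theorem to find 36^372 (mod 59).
By Fermat: 36^{58} ≡ 1 (mod 59). 372 = 6×58 + 24. So 36^{372} ≡ 36^{24} ≡ 25 (mod 59)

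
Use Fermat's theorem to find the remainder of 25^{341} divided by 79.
4

By Fermat's Little Theorem, a^(p-1) ≡ 1 (mod p) for prime p and gcd(a, p) = 1
Here p = 79, so 25^78 ≡ 1 (mod 79)
We can reduce the exponent: 341 mod 78 = 29
So 25^341 ≡ 25^29 (mod 79)
Computing: 25^29 mod 79 = 4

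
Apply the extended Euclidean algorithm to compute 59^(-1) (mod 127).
Extended GCD: 59(28) + 127(-13) = 1. So 59^(-1) ≡ 28 ≡ 28 (mod 127). Verify: 59 × 28 = 1652 ≡ 1 (mod 127)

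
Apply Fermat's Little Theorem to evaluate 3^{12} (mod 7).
1

By Fermat's Little Theorem, a^(p-1) ≡ 1 (mod p) for prime p and gcd(a, p) = 1
Here p = 7, so 3^6 ≡ 1 (mod 7)
We can reduce the exponent: 12 mod 6 = 0
So 3^12 ≡ 3^0 (mod 7)
Computing: 3^0 mod 7 = 1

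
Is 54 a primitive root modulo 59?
Yes

To verify, check if 54^(58/q) ≢ 1 (mod 59) for each prime divisor q of 58
Divisors of 58 = 58: [1, 2, 29, 58]
  54^(58/2) = 54^29 ≡ 58 (mod 59)
  54^(58/29) = 54^2 ≡ 25 (mod 59)
Conclusion: 54 is a primitive root modulo 59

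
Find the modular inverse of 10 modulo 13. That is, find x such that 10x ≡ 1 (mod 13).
4

Using Extended Euclidean Algorithm:
gcd(10, 13) = 1
Bezout coefficients: 10 × 4 + 13 × -3 = 1
So 10 × 4 ≡ 1 (mod 13)
The inverse is 4 mod 13 = 4
Verification: 10 × 4 = 40 = 3 × 13 + 1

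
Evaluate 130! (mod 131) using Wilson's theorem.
By Wilson's theorem, (130)! ≡ -1 ≡ 130 (mod 131)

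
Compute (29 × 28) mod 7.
0

(29 × 28) = 812
812 mod 7 = 0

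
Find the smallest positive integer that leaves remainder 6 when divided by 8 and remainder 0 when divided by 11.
M = 8 × 11 = 88. M₁ = 11, y₁ ≡ 3 (mod 8). M₂ = 8, y₂ ≡ 7 (mod 11). x = 6×11×3 + 0×8×7 ≡ 22 (mod 88). The smallest positive such number is 22.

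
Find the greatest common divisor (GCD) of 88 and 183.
1

Using the Euclidean algorithm:
88 = 0 × 183 + 88
183 = 2 × 88 + 7
88 = 12 × 7 + 4
7 = 1 × 4 + 3
4 = 1 × 3 + 1
3 = 3 × 1 + 0

GCD(88, 183) = 1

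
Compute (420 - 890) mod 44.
14

(420 - 890) = -470
-470 mod 44 = 14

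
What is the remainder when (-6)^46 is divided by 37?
Using Fermat: (-6)^{36} ≡ 1 (mod 37). 46 ≡ 10 (mod 36). So (-6)^{46} ≡ (-6)^{10} ≡ 36 (mod 37)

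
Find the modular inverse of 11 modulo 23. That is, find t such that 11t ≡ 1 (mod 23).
21

Using Extended Euclidean Algorithm:
gcd(11, 23) = 1
Bezout coefficients: 11 × -2 + 23 × 1 = 1
So 11 × -2 ≡ 1 (mod 23)
The inverse is -2 mod 23 = 21
Verification: 11 × 21 = 231 = 10 × 23 + 1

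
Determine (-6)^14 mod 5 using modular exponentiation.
Using Fermat: (-6)^{4} ≡ 1 (mod 5). 14 ≡ 2 (mod 4). So (-6)^{14} ≡ (-6)^{2} ≡ 1 (mod 5)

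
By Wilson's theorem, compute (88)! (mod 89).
By Wilson's theorem, (88)! ≡ -1 ≡ 88 (mod 89)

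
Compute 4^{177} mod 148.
48

Using successive squaring:
Binary expansion of 177: 10110001
Powers of 4 mod 148 (each is the square of the previous):
  4^1 ≡ 4 (mod 148)
  4^2 ≡ 4² = 16 ≡ 16 (mod 148)
  4^4 ≡ 16² = 256 ≡ 108 (mod 148)
  4^8 ≡ 108² = 11664 ≡ 120 (mod 148)
  4^16 ≡ 120² = 14400 ≡ 44 (mod 148)
  4^32 ≡ 44² = 1936 ≡ 12 (mod 148)
  4^64 ≡ 12² = 144 ≡ 144 (mod 148)
  4^128 ≡ 144² = 20736 ≡ 16 (mod 148)
177 = 128 + 32 + 16 + 1, so 4^177 = 4^128 × 4^32 × 4^16 × 4^1 ≡ 16 × 12 × 44 × 4 (mod 148)
Multiplying step by step:
  16 × 12 = 192 ≡ 44 (mod 148)
  44 × 44 = 1936 ≡ 12 (mod 148)
  12 × 4 = 48 ≡ 48 (mod 148)
Result: 4^177 ≡ 48 (mod 148)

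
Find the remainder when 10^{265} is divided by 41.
By Fermat: 10^{40} ≡ 1 (mod 41). 265 = 6×40 + 25. So 10^{265} ≡ 10^{25} ≡ 1 (mod 41)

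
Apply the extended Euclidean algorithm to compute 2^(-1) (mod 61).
Extended GCD: 2(-30) + 61(1) = 1. So 2^(-1) ≡ 31 ≡ 31 (mod 61). Verify: 2 × 31 = 62 ≡ 1 (mod 61)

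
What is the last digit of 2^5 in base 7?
5 = 4 + 1 (binary 101). Repeated squaring mod 7: 2^1 ≡ 2; 2^2 ≡ 2² = 4 ≡ 4; 2^4 ≡ 4² = 16 ≡ 2. Multiply: 2^5 = 2^4 × 2^1 ≡ 2 × 2 (mod 7): 2 × 2 = 4 ≡ 4. So 2^5 ≡ 4 (mod 7).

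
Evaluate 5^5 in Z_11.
5 = 4 + 1 (binary 101). Repeated squaring mod 11: 5^1 ≡ 5; 5^2 ≡ 5² = 25 ≡ 3; 5^4 ≡ 3² = 9 ≡ 9. Multiply: 5^5 = 5^4 × 5^1 ≡ 9 × 5 (mod 11): 9 × 5 = 45 ≡ 1. So 5^5 ≡ 1 (mod 11).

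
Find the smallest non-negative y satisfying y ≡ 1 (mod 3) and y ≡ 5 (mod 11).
M = 3 × 11 = 33. M₁ = 11, y₁ ≡ 2 (mod 3). M₂ = 3, y₂ ≡ 4 (mod 11). y = 1×11×2 + 5×3×4 ≡ 16 (mod 33)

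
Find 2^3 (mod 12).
3 = 2 + 1 (binary 11). Repeated squaring mod 12: 2^1 ≡ 2; 2^2 ≡ 2² = 4 ≡ 4. Multiply: 2^3 = 2^2 × 2^1 ≡ 4 × 2 (mod 12): 4 × 2 = 8 ≡ 8. So 2^3 ≡ 8 (mod 12).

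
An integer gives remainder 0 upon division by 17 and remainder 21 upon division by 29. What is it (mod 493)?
M = 17 × 29 = 493. M₁ = 29, y₁ ≡ 10 (mod 17). M₂ = 17, y₂ ≡ 12 (mod 29). z = 0×29×10 + 21×17×12 ≡ 340 (mod 493). The smallest positive such number is 340.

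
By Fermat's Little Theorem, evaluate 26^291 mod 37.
By Fermat: 26^{36} ≡ 1 (mod 37). 291 = 8×36 + 3. So 26^{291} ≡ 26^{3} ≡ 1 (mod 37)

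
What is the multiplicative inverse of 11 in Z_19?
11^(-1) ≡ 7 (mod 19). Verification: 11 × 7 = 77 ≡ 1 (mod 19)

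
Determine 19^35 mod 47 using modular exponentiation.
Using repeated squaring. 35 = 32 + 2 + 1 (binary 100011). Repeated squaring mod 47: 19^1 ≡ 19; 19^2 ≡ 19² = 361 ≡ 32; 19^4 ≡ 32² = 1024 ≡ 37; 19^8 ≡ 37² = 1369 ≡ 6; 19^16 ≡ 6² = 36 ≡ 36; 19^32 ≡ 36² = 1296 ≡ 27. Multiply: 19^35 = 19^32 × 19^2 × 19^1 ≡ 27 × 32 × 19 (mod 47): 27 × 32 = 864 ≡ 18; 18 × 19 = 342 ≡ 13. So 19^35 ≡ 13 (mod 47).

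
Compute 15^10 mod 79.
10 = 8 + 2 (binary 1010). Repeated squaring mod 79: 15^1 ≡ 15; 15^2 ≡ 15² = 225 ≡ 67; 15^4 ≡ 67² = 4489 ≡ 65; 15^8 ≡ 65² = 4225 ≡ 38. Multiply: 15^10 = 15^8 × 15^2 ≡ 38 × 67 (mod 79): 38 × 67 = 2546 ≡ 18. So 15^10 ≡ 18 (mod 79).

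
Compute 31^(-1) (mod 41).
4

Using Extended Euclidean Algorithm:
gcd(31, 41) = 1
Bezout coefficients: 31 × 4 + 41 × -3 = 1
So 31 × 4 ≡ 1 (mod 41)
The inverse is 4 mod 41 = 4
Verification: 31 × 4 = 124 = 3 × 41 + 1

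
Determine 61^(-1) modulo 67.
61^(-1) ≡ 11 (mod 67). Verification: 61 × 11 = 671 ≡ 1 (mod 67)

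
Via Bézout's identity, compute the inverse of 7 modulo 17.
Extended GCD: 7(5) + 17(-2) = 1. So 7^(-1) ≡ 5 ≡ 5 (mod 17). Verify: 7 × 5 = 35 ≡ 1 (mod 17)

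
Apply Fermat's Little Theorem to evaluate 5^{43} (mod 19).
16

By Fermat's Little Theorem, a^(p-1) ≡ 1 (mod p) for prime p and gcd(a, p) = 1
Here p = 19, so 5^18 ≡ 1 (mod 19)
We can reduce the exponent: 43 mod 18 = 7
So 5^43 ≡ 5^7 (mod 19)
Computing: 5^7 mod 19 = 16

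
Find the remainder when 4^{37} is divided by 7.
By Fermat: 4^{6} ≡ 1 (mod 7). 37 = 6×6 + 1. So 4^{37} ≡ 4^{1} ≡ 4 (mod 7)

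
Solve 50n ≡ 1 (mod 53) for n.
35

Using Extended Euclidean Algorithm:
gcd(50, 53) = 1
Bezout coefficients: 50 × -18 + 53 × 17 = 1
So 50 × -18 ≡ 1 (mod 53)
The inverse is -18 mod 53 = 35
Verification: 50 × 35 = 1750 = 33 × 53 + 1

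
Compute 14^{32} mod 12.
4

Using successive squaring:
Binary expansion of 32: 100000
Powers of 14 mod 12 (each is the square of the previous):
  14^1 ≡ 2 (mod 12)
  14^2 ≡ 2² = 4 ≡ 4 (mod 12)
  14^4 ≡ 4² = 16 ≡ 4 (mod 12)
  14^8 ≡ 4² = 16 ≡ 4 (mod 12)
  14^16 ≡ 4² = 16 ≡ 4 (mod 12)
  14^32 ≡ 4² = 16 ≡ 4 (mod 12)
32 is a power of 2, so 14^32 is the last square: ≡ 4 (mod 12)
Result: 14^32 ≡ 4 (mod 12)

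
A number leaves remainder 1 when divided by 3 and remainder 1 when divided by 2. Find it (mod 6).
M = 3 × 2 = 6. M₁ = 2, y₁ ≡ 2 (mod 3). M₂ = 3, y₂ ≡ 1 (mod 2). r = 1×2×2 + 1×3×1 ≡ 1 (mod 6)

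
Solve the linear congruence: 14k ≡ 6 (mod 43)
25

Since gcd(14, 43) = 1 divides 6, a solution exists.
Multiply both sides by the inverse of 14 mod 43:
  14^(-1) mod 43 = 40
  x ≡ 40 × 6 ≡ 240 ≡ 25 (mod 43)
Verification: 14 × 25 = 350 = 8 × 43 + 6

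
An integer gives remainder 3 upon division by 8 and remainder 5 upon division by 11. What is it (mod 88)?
M = 8 × 11 = 88. M₁ = 11, y₁ ≡ 3 (mod 8). M₂ = 8, y₂ ≡ 7 (mod 11). r = 3×11×3 + 5×8×7 ≡ 27 (mod 88). The smallest positive such number is 27.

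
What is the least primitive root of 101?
2

A primitive root g modulo p has order p-1 = 100
Prime divisors of 100: [2, 5]
g is a primitive root iff g^(100/q) ≢ 1 (mod 101) for each prime divisor q
Testing small values:
  g = 2: 2^50 ≡ 100, 2^20 ≡ 95 (mod 101) → none is 1, primitive root!
The smallest primitive root is 2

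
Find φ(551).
504

Prime factorization: 551 = 19 × 29
Using the formula φ(n) = n × Π(1 - 1/p) for each prime factor p:
φ(551) = 551 × (1 - 1/19) × (1 - 1/29)
φ(551) = 504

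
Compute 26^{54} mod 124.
32

Using successive squaring:
Binary expansion of 54: 110110
Powers of 26 mod 124 (each is the square of the previous):
  26^1 ≡ 26 (mod 124)
  26^2 ≡ 26² = 676 ≡ 56 (mod 124)
  26^4 ≡ 56² = 3136 ≡ 36 (mod 124)
  26^8 ≡ 36² = 1296 ≡ 56 (mod 124)
  26^16 ≡ 56² = 3136 ≡ 36 (mod 124)
  26^32 ≡ 36² = 1296 ≡ 56 (mod 124)
54 = 32 + 16 + 4 + 2, so 26^54 = 26^32 × 26^16 × 26^4 × 26^2 ≡ 56 × 36 × 36 × 56 (mod 124)
Multiplying step by step:
  56 × 36 = 2016 ≡ 32 (mod 124)
  32 × 36 = 1152 ≡ 36 (mod 124)
  36 × 56 = 2016 ≡ 32 (mod 124)
Result: 26^54 ≡ 32 (mod 124)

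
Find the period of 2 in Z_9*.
Powers of 2 mod 9: 2^1≡2, 2^2≡4, 2^3≡8, 2^4≡7, 2^5≡5, 2^6≡1. Order = 6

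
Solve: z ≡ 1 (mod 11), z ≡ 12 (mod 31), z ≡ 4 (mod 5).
M = 11 × 31 × 5 = 1705. M₁ = 155, y₁ ≡ 1 (mod 11). M₂ = 55, y₂ ≡ 22 (mod 31). M₃ = 341, y₃ ≡ 1 (mod 5). z = 1×155×1 + 12×55×22 + 4×341×1 ≡ 694 (mod 1705)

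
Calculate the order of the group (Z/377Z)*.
336

Prime factorization: 377 = 13 × 29
Using the formula φ(n) = n × Π(1 - 1/p) for each prime factor p:
φ(377) = 377 × (1 - 1/13) × (1 - 1/29)
φ(377) = 336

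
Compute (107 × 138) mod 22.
4

(107 × 138) = 14766
14766 mod 22 = 4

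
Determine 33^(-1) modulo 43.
33^(-1) ≡ 30 (mod 43). Verification: 33 × 30 = 990 ≡ 1 (mod 43)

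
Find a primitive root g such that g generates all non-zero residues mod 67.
p - 1 = 66 has prime divisors 2, 3, 11. h is a primitive root mod 67 iff h^(66/q) ≢ 1 (mod 67) for each such q.
h = 2: 2^33 ≡ 66, 2^22 ≡ 37, 2^6 ≡ 64 (mod 67); none is 1, so 2 has order 66 and is a primitive root.
The smallest primitive root mod 67 is g = 2.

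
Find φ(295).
232

Prime factorization: 295 = 5 × 59
Using the formula φ(n) = n × Π(1 - 1/p) for each prime factor p:
φ(295) = 295 × (1 - 1/5) × (1 - 1/59)
φ(295) = 232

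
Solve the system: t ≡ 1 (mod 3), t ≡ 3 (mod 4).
M = 3 × 4 = 12. M₁ = 4, y₁ ≡ 1 (mod 3). M₂ = 3, y₂ ≡ 3 (mod 4). t = 1×4×1 + 3×3×3 ≡ 7 (mod 12)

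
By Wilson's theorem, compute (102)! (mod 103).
By Wilson's theorem, (102)! ≡ -1 ≡ 102 (mod 103)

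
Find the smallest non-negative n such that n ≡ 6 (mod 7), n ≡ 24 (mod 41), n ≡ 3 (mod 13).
3058

Using the Chinese Remainder Theorem:
M = product of moduli = 3731
For equation 1: M_1 = 533, 533 ≡ 1 (mod 7), inverse of 533 mod 7 is 1 (check: 1 × 1 = 1 ≡ 1 (mod 7))
For equation 2: M_2 = 91, 91 ≡ 9 (mod 41), inverse of 91 mod 41 is 32 (check: 9 × 32 = 288 ≡ 1 (mod 41))
For equation 3: M_3 = 287, 287 ≡ 1 (mod 13), inverse of 287 mod 13 is 1 (check: 1 × 1 = 1 ≡ 1 (mod 13))
Combine: n ≡ Σ r_i×M_i×(M_i⁻¹ mod m_i) = 6×533×1 + 24×91×32 + 3×287×1 = 3198 + 69888 + 861 = 73947
73947 mod 3731 = 3058
n ≡ 3058 (mod 3731)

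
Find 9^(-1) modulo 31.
7

Using Extended Euclidean Algorithm:
gcd(9, 31) = 1
Bezout coefficients: 9 × 7 + 31 × -2 = 1
So 9 × 7 ≡ 1 (mod 31)
The inverse is 7 mod 31 = 7
Verification: 9 × 7 = 63 = 2 × 31 + 1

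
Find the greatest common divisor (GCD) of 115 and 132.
1

Using the Euclidean algorithm:
115 = 0 × 132 + 115
132 = 1 × 115 + 17
115 = 6 × 17 + 13
17 = 1 × 13 + 4
13 = 3 × 4 + 1
4 = 4 × 1 + 0

GCD(115, 132) = 1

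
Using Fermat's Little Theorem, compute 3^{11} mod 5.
2

By Fermat's Little Theorem, a^(p-1) ≡ 1 (mod p) for prime p and gcd(a, p) = 1
Here p = 5, so 3^4 ≡ 1 (mod 5)
We can reduce the exponent: 11 mod 4 = 3
So 3^11 ≡ 3^3 (mod 5)
Computing: 3^3 mod 5 = 2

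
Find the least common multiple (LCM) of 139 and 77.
10703

First find GCD(139, 77) using the Euclidean algorithm:
139 = 1 × 77 + 62
77 = 1 × 62 + 15
62 = 4 × 15 + 2
15 = 7 × 2 + 1
2 = 2 × 1 + 0
GCD(139, 77) = 1

LCM formula: LCM(a, b) = (a × b) / GCD(a, b)
LCM(139, 77) = (139 × 77) / 1
LCM(139, 77) = 10703 / 1
LCM(139, 77) = 10703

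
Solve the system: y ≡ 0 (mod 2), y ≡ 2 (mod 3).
M = 2 × 3 = 6. M₁ = 3, y₁ ≡ 1 (mod 2). M₂ = 2, y₂ ≡ 2 (mod 3). y = 0×3×1 + 2×2×2 ≡ 2 (mod 6)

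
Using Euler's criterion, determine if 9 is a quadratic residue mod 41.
By Euler's criterion: 9^{20} ≡ 1 (mod 41). Since this equals 1, 9 is a QR.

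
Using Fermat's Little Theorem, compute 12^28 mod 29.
By Fermat's Little Theorem, 12^{28} ≡ 1 (mod 29) since 29 is prime and gcd(12, 29) = 1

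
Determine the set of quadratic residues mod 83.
QRs mod 83: {1, 3, 4, 7, 9, 10, 11, 12, 16, 17, 21, 23, 25, 26, 27, 28, 29, 30, 31, 33, 36, 37, 38, 40, 41, 44, 48, 49, 51, 59, 61, 63, 64, 65, 68, 69, 70, 75, 77, 78, 81}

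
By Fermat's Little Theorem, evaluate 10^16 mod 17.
By Fermat's Little Theorem, 10^{16} ≡ 1 (mod 17) since 17 is prime and gcd(10, 17) = 1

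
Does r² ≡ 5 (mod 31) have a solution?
By Euler's criterion: 5^{15} ≡ 1 (mod 31). Since this equals 1, 5 is a QR.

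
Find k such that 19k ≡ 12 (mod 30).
18

Since gcd(19, 30) = 1 divides 12, a solution exists.
Multiply both sides by the inverse of 19 mod 30:
  19^(-1) mod 30 = 19
  x ≡ 19 × 12 ≡ 228 ≡ 18 (mod 30)
Verification: 19 × 18 = 342 = 11 × 30 + 12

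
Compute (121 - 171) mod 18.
4

(121 - 171) = -50
-50 mod 18 = 4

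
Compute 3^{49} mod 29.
17

Using successive squaring:
Binary expansion of 49: 110001
Powers of 3 mod 29 (each is the square of the previous):
  3^1 ≡ 3 (mod 29)
  3^2 ≡ 3² = 9 ≡ 9 (mod 29)
  3^4 ≡ 9² = 81 ≡ 23 (mod 29)
  3^8 ≡ 23² = 529 ≡ 7 (mod 29)
  3^16 ≡ 7² = 49 ≡ 20 (mod 29)
  3^32 ≡ 20² = 400 ≡ 23 (mod 29)
49 = 32 + 16 + 1, so 3^49 = 3^32 × 3^16 × 3^1 ≡ 23 × 20 × 3 (mod 29)
Multiplying step by step:
  23 × 20 = 460 ≡ 25 (mod 29)
  25 × 3 = 75 ≡ 17 (mod 29)
Result: 3^49 ≡ 17 (mod 29)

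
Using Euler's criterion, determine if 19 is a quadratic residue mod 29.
By Euler's criterion: 19^{14} ≡ 28 (mod 29). Since this equals -1 (≡ 28), 19 is not a QR.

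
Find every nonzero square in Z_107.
QRs mod 107: {1, 3, 4, 9, 10, 11, 12, 13, 14, 16, 19, 23, 25, 27, 29, 30, 33, 34, 35, 36, 37, 39, 40, 41, 42, 44, 47, 48, 49, 52, 53, 56, 57, 61, 62, 64, 69, 75, 76, 79, 81, 83, 85, 86, 87, 89, 90, 92, 99, 100, 101, 102, 105}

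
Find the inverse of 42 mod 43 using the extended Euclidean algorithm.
Extended GCD: 42(-1) + 43(1) = 1. So 42^(-1) ≡ 42 ≡ 42 (mod 43). Verify: 42 × 42 = 1764 ≡ 1 (mod 43)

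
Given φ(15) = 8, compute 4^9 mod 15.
By Euler: 4^{8} ≡ 1 (mod 15) since gcd(4, 15) = 1. 9 = 1×8 + 1. So 4^{9} ≡ 4^{1} ≡ 4 (mod 15)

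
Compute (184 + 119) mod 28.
23

(184 + 119) = 303
303 mod 28 = 23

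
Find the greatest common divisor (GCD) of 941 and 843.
1

Using the Euclidean algorithm:
941 = 1 × 843 + 98
843 = 8 × 98 + 59
98 = 1 × 59 + 39
59 = 1 × 39 + 20
39 = 1 × 20 + 19
20 = 1 × 19 + 1
19 = 19 × 1 + 0

GCD(941, 843) = 1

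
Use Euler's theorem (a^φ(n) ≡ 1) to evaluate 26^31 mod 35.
By Euler: 26^{24} ≡ 1 (mod 35) since gcd(26, 35) = 1. 31 = 1×24 + 7. So 26^{31} ≡ 26^{7} ≡ 26 (mod 35)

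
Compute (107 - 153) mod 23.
0

(107 - 153) = -46
-46 mod 23 = 0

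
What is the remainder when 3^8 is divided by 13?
8 = 8 (binary 1000). Repeated squaring mod 13: 3^1 ≡ 3; 3^2 ≡ 3² = 9 ≡ 9; 3^4 ≡ 9² = 81 ≡ 3; 3^8 ≡ 3² = 9 ≡ 9. So 3^8 ≡ 9 (mod 13).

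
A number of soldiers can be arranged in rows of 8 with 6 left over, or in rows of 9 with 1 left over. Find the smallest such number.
M = 8 × 9 = 72. M₁ = 9, y₁ ≡ 1 (mod 8). M₂ = 8, y₂ ≡ 8 (mod 9). t = 6×9×1 + 1×8×8 ≡ 46 (mod 72). The smallest positive such number is 46.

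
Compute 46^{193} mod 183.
106

Using successive squaring:
Binary expansion of 193: 11000001
Powers of 46 mod 183 (each is the square of the previous):
  46^1 ≡ 46 (mod 183)
  46^2 ≡ 46² = 2116 ≡ 103 (mod 183)
  46^4 ≡ 103² = 10609 ≡ 178 (mod 183)
  46^8 ≡ 178² = 31684 ≡ 25 (mod 183)
  46^16 ≡ 25² = 625 ≡ 76 (mod 183)
  46^32 ≡ 76² = 5776 ≡ 103 (mod 183)
  46^64 ≡ 103² = 10609 ≡ 178 (mod 183)
  46^128 ≡ 178² = 31684 ≡ 25 (mod 183)
193 = 128 + 64 + 1, so 46^193 = 46^128 × 46^64 × 46^1 ≡ 25 × 178 × 46 (mod 183)
Multiplying step by step:
  25 × 178 = 4450 ≡ 58 (mod 183)
  58 × 46 = 2668 ≡ 106 (mod 183)
Result: 46^193 ≡ 106 (mod 183)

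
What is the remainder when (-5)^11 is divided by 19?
Using repeated squaring. (-5) ≡ 14 (mod 19). 11 = 8 + 2 + 1 (binary 1011). Repeated squaring mod 19: 14^1 ≡ 14; 14^2 ≡ 14² = 196 ≡ 6; 14^4 ≡ 6² = 36 ≡ 17; 14^8 ≡ 17² = 289 ≡ 4. Multiply: (-5)^11 ≡ 14^8 × 14^2 × 14^1 ≡ 4 × 6 × 14 (mod 19): 4 × 6 = 24 ≡ 5; 5 × 14 = 70 ≡ 13. So (-5)^11 ≡ 13 (mod 19).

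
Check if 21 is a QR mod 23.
By Euler's criterion: 21^{11} ≡ 22 (mod 23). Since this equals -1 (≡ 22), 21 is not a QR.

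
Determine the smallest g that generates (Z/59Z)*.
2

A primitive root g modulo p has order p-1 = 58
Prime divisors of 58: [2, 29]
g is a primitive root iff g^(58/q) ≢ 1 (mod 59) for each prime divisor q
Testing small values:
  g = 2: 2^29 ≡ 58, 2^2 ≡ 4 (mod 59) → none is 1, primitive root!
The smallest primitive root is 2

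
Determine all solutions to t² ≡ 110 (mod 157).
The square roots of 110 mod 157 are 96 and 61. Verify: 96² = 9216 ≡ 110 (mod 157)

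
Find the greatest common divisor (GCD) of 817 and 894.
1

Using the Euclidean algorithm:
817 = 0 × 894 + 817
894 = 1 × 817 + 77
817 = 10 × 77 + 47
77 = 1 × 47 + 30
47 = 1 × 30 + 17
30 = 1 × 17 + 13
17 = 1 × 13 + 4
13 = 3 × 4 + 1
4 = 4 × 1 + 0

GCD(817, 894) = 1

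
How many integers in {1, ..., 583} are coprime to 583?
520

Prime factorization: 583 = 11 × 53
Using the formula φ(n) = n × Π(1 - 1/p) for each prime factor p:
φ(583) = 583 × (1 - 1/11) × (1 - 1/53)
φ(583) = 520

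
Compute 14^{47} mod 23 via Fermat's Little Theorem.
7

By Fermat's Little Theorem, a^(p-1) ≡ 1 (mod p) for prime p and gcd(a, p) = 1
Here p = 23, so 14^22 ≡ 1 (mod 23)
We can reduce the exponent: 47 mod 22 = 3
So 14^47 ≡ 14^3 (mod 23)
Computing: 14^3 mod 23 = 7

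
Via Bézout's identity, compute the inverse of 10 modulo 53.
Extended GCD: 10(16) + 53(-3) = 1. So 10^(-1) ≡ 16 ≡ 16 (mod 53). Verify: 10 × 16 = 160 ≡ 1 (mod 53)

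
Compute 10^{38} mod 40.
0

Using successive squaring:
Binary expansion of 38: 100110
Powers of 10 mod 40 (each is the square of the previous):
  10^1 ≡ 10 (mod 40)
  10^2 ≡ 10² = 100 ≡ 20 (mod 40)
  10^4 ≡ 20² = 400 ≡ 0 (mod 40)
  10^8 ≡ 0² = 0 ≡ 0 (mod 40)
  10^16 ≡ 0² = 0 ≡ 0 (mod 40)
  10^32 ≡ 0² = 0 ≡ 0 (mod 40)
38 = 32 + 4 + 2, so 10^38 = 10^32 × 10^4 × 10^2 ≡ 0 × 0 × 20 (mod 40)
Multiplying step by step:
  0 × 0 = 0 ≡ 0 (mod 40)
  0 × 20 = 0 ≡ 0 (mod 40)
Result: 10^38 ≡ 0 (mod 40)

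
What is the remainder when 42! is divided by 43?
By Wilson's theorem, (42)! ≡ -1 ≡ 42 (mod 43)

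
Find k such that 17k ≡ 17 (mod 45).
1

Since gcd(17, 45) = 1 divides 17, a solution exists.
Multiply both sides by the inverse of 17 mod 45:
  17^(-1) mod 45 = 8
  x ≡ 8 × 17 ≡ 136 ≡ 1 (mod 45)
Verification: 17 × 1 = 17 = 0 × 45 + 17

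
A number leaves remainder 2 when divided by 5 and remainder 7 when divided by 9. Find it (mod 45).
M = 5 × 9 = 45. M₁ = 9, y₁ ≡ 4 (mod 5). M₂ = 5, y₂ ≡ 2 (mod 9). n = 2×9×4 + 7×5×2 ≡ 7 (mod 45)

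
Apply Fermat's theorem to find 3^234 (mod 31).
By Fermat: 3^{30} ≡ 1 (mod 31). 234 ≡ 24 (mod 30). So 3^{234} ≡ 3^{24} ≡ 2 (mod 31)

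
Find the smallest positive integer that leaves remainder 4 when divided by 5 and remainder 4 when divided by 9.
M = 5 × 9 = 45. M₁ = 9, y₁ ≡ 4 (mod 5). M₂ = 5, y₂ ≡ 2 (mod 9). z = 4×9×4 + 4×5×2 ≡ 4 (mod 45). The smallest positive such number is 4.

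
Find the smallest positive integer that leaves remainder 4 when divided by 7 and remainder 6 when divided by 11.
M = 7 × 11 = 77. M₁ = 11, y₁ ≡ 2 (mod 7). M₂ = 7, y₂ ≡ 8 (mod 11). r = 4×11×2 + 6×7×8 ≡ 39 (mod 77). The smallest positive such number is 39.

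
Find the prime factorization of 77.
7 × 11

Divide by primes starting from smallest:
77 ÷ 7 = 11
11 ÷ 11 = 1

77 = 7 × 11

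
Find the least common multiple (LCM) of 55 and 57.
3135

First find GCD(55, 57) using the Euclidean algorithm:
55 = 0 × 57 + 55
57 = 1 × 55 + 2
55 = 27 × 2 + 1
2 = 2 × 1 + 0
GCD(55, 57) = 1

LCM formula: LCM(a, b) = (a × b) / GCD(a, b)
LCM(55, 57) = (55 × 57) / 1
LCM(55, 57) = 3135 / 1
LCM(55, 57) = 3135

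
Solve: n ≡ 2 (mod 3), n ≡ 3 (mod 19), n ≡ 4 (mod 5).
M = 3 × 19 × 5 = 285. M₁ = 95, y₁ ≡ 2 (mod 3). M₂ = 15, y₂ ≡ 14 (mod 19). M₃ = 57, y₃ ≡ 3 (mod 5). n = 2×95×2 + 3×15×14 + 4×57×3 ≡ 269 (mod 285)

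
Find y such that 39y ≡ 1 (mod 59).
39^(-1) ≡ 56 (mod 59). Verification: 39 × 56 = 2184 ≡ 1 (mod 59)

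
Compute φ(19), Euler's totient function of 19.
18

Prime factorization: 19 = 19
Using the formula φ(n) = n × Π(1 - 1/p) for each prime factor p:
φ(19) = 19 × (1 - 1/19)
φ(19) = 18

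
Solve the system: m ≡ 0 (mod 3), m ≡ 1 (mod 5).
M = 3 × 5 = 15. M₁ = 5, y₁ ≡ 2 (mod 3). M₂ = 3, y₂ ≡ 2 (mod 5). m = 0×5×2 + 1×3×2 ≡ 6 (mod 15)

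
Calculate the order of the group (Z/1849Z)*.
1806

Prime factorization: 1849 = 43^2
Using the formula φ(n) = n × Π(1 - 1/p) for each prime factor p:
φ(1849) = 1849 × (1 - 1/43)
φ(1849) = 1806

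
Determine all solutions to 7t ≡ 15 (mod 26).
17

Since gcd(7, 26) = 1 divides 15, a solution exists.
Multiply both sides by the inverse of 7 mod 26:
  7^(-1) mod 26 = 15
  x ≡ 15 × 15 ≡ 225 ≡ 17 (mod 26)
Verification: 7 × 17 = 119 = 4 × 26 + 15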